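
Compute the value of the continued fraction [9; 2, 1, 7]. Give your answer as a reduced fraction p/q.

215/23

a_0 = 9: 9/1
a_1 = 2: 19/2
a_2 = 1: 28/3
a_3 = 7: 215/23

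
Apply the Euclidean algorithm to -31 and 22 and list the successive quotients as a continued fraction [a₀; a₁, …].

-31 ÷ 22 → quotient -2, remainder 13
22 ÷ 13 → quotient 1, remainder 9
13 ÷ 9 → quotient 1, remainder 4
9 ÷ 4 → quotient 2, remainder 1
4 ÷ 1 → quotient 4, remainder 0

[-2; 1, 1, 2, 4]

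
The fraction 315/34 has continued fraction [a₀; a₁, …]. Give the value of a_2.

1

315 = 9·34 + 9, so a_0 = 9
34 = 3·9 + 7, so a_1 = 3
9 = 1·7 + 2, so a_2 = 1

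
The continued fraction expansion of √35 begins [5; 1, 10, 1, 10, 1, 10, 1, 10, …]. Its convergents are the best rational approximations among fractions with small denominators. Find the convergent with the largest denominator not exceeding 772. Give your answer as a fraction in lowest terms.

List convergents until the denominator exceeds the bound:
a_0 = 5: 5/1  (≤ bound)
a_1 = 1: 6/1  (≤ bound)
a_2 = 10: 65/11  (≤ bound)
a_3 = 1: 71/12  (≤ bound)
a_4 = 10: 775/131  (≤ bound)
a_5 = 1: 846/143  (≤ bound)
a_6 = 10: 9235/1561  (> 772, stop)

846/143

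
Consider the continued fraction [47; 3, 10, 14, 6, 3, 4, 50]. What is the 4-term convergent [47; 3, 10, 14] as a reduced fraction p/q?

20680/437

a_0 = 47: 47/1
a_1 = 3: 142/3
a_2 = 10: 1467/31
a_3 = 14: 20680/437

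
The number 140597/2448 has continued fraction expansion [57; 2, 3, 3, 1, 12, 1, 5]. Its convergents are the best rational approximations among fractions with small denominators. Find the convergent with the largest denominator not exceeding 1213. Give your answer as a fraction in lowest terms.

a_0 = 57: 57/1  (≤ bound)
a_1 = 2: 115/2  (≤ bound)
a_2 = 3: 402/7  (≤ bound)
a_3 = 3: 1321/23  (≤ bound)
a_4 = 1: 1723/30  (≤ bound)
a_5 = 12: 21997/383  (≤ bound)
a_6 = 1: 23720/413  (≤ bound)
a_7 = 5: 140597/2448  (> 1213, stop)

23720/413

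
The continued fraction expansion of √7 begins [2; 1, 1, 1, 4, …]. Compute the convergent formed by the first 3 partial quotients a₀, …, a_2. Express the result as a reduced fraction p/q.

a_0 = 2: 2/1
a_1 = 1: 3/1
a_2 = 1: 5/2

5/2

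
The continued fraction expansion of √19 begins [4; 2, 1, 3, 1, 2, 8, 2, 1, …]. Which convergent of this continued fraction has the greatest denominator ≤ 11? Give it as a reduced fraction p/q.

List convergents until the denominator exceeds the bound:
a_0 = 4: 4/1  (≤ bound)
a_1 = 2: 9/2  (≤ bound)
a_2 = 1: 13/3  (≤ bound)
a_3 = 3: 48/11  (≤ bound)
a_4 = 1: 61/14  (> 11, stop)

48/11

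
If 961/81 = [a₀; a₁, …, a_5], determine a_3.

961 ÷ 81 → quotient 11, remainder 70
81 ÷ 70 → quotient 1, remainder 11
70 ÷ 11 → quotient 6, remainder 4
11 ÷ 4 → quotient 2, remainder 3

2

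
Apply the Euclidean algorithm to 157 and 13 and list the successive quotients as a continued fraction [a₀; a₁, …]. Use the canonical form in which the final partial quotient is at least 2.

[12; 13]

157 = 12·13 + 1, so a_0 = 12
13 = 13·1 + 0, so a_1 = 13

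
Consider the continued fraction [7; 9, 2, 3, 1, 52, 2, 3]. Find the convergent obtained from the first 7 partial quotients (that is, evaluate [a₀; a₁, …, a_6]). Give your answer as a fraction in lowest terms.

64358/9057

Build up convergents one term at a time:
a_0 = 7: 7/1
a_1 = 9: 64/9
a_2 = 2: 135/19
a_3 = 3: 469/66
a_4 = 1: 604/85
a_5 = 52: 31877/4486
a_6 = 2: 64358/9057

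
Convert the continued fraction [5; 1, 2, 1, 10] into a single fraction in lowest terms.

247/43

Start with 10.
1 + 1/(10/1) = 1 + 1/10 = 11/10
2 + 1/(11/10) = 2 + 10/11 = 32/11
1 + 1/(32/11) = 1 + 11/32 = 43/32
5 + 1/(43/32) = 5 + 32/43 = 247/43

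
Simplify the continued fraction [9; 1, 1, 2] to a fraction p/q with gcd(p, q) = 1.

48/5

Use the convergent recurrence hₖ = aₖ·hₖ₋₁ + hₖ₋₂ (and likewise for the denominators kₖ):
a_0 = 9: 9/1
a_1 = 1: 10/1
a_2 = 1: 19/2
a_3 = 2: 48/5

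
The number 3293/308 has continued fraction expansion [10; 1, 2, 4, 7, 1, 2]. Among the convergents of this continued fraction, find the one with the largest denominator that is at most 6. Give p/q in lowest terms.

32/3

a_0 = 10: 10/1  (≤ bound)
a_1 = 1: 11/1  (≤ bound)
a_2 = 2: 32/3  (≤ bound)
a_3 = 4: 139/13  (> 6, stop)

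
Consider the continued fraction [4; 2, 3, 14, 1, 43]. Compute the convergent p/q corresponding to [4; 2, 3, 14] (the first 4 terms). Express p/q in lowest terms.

Start with 14.
3 + 1/(14/1) = 3 + 1/14 = 43/14
2 + 1/(43/14) = 2 + 14/43 = 100/43
4 + 1/(100/43) = 4 + 43/100 = 443/100

443/100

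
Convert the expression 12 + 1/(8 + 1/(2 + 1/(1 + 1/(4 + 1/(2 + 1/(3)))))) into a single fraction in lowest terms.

Starting at the tail and folding back:
Start with 3.
2 + 1/(3/1) = 2 + 1/3 = 7/3
4 + 1/(7/3) = 4 + 3/7 = 31/7
1 + 1/(31/7) = 1 + 7/31 = 38/31
2 + 1/(38/31) = 2 + 31/38 = 107/38
8 + 1/(107/38) = 8 + 38/107 = 894/107
12 + 1/(894/107) = 12 + 107/894 = 10835/894

10835/894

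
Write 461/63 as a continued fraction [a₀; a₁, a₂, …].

[7; 3, 6, 1, 2]

461 = 7·63 + 20, so a_0 = 7
63 = 3·20 + 3, so a_1 = 3
20 = 6·3 + 2, so a_2 = 6
3 = 1·2 + 1, so a_3 = 1
2 = 2·1 + 0, so a_4 = 2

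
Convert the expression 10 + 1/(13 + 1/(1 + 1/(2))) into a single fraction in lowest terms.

413/41

Start with 2.
1 + 1/(2/1) = 1 + 1/2 = 3/2
13 + 1/(3/2) = 13 + 2/3 = 41/3
10 + 1/(41/3) = 10 + 3/41 = 413/41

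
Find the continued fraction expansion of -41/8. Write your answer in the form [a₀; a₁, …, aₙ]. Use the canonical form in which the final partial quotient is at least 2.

[-6; 1, 7]

Run the Euclidean algorithm, recording each quotient:
-41 = -6·8 + 7, so a_0 = -6
8 = 1·7 + 1, so a_1 = 1
7 = 7·1 + 0, so a_2 = 7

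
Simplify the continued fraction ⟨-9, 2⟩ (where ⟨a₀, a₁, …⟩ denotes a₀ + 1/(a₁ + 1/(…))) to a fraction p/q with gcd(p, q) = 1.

a_0 = -9: -9/1
a_1 = 2: -17/2

-17/2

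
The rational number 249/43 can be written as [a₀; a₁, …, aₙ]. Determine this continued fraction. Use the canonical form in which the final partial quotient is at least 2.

Run the Euclidean algorithm, recording each quotient:
249 ÷ 43 → quotient 5, remainder 34
43 ÷ 34 → quotient 1, remainder 9
34 ÷ 9 → quotient 3, remainder 7
9 ÷ 7 → quotient 1, remainder 2
7 ÷ 2 → quotient 3, remainder 1
2 ÷ 1 → quotient 2, remainder 0

[5; 1, 3, 1, 3, 2]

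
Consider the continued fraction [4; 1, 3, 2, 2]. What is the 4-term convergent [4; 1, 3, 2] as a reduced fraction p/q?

43/9

a_0 = 4: 4/1
a_1 = 1: 5/1
a_2 = 3: 19/4
a_3 = 2: 43/9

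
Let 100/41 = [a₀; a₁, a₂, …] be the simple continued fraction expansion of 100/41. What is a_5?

2

100 ÷ 41 → quotient 2, remainder 18
41 ÷ 18 → quotient 2, remainder 5
18 ÷ 5 → quotient 3, remainder 3
5 ÷ 3 → quotient 1, remainder 2
3 ÷ 2 → quotient 1, remainder 1
2 ÷ 1 → quotient 2, remainder 0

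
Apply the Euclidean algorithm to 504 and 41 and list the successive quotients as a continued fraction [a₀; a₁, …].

⌊504/41⌋ = 12, remainder 12
⌊41/12⌋ = 3, remainder 5
⌊12/5⌋ = 2, remainder 2
⌊5/2⌋ = 2, remainder 1
⌊2/1⌋ = 2, remainder 0

[12; 3, 2, 2, 2]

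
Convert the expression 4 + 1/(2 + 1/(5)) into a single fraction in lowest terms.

Compute successive convergents:
a_0 = 4: 4/1
a_1 = 2: 9/2
a_2 = 5: 49/11

49/11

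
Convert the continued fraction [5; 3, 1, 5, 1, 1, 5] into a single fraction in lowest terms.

a_0 = 5: 5/1
a_1 = 3: 16/3
a_2 = 1: 21/4
a_3 = 5: 121/23
a_4 = 1: 142/27
a_5 = 1: 263/50
a_6 = 5: 1457/277

1457/277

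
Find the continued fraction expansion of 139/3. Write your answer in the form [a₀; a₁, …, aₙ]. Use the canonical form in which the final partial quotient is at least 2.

Apply division with remainder until the remainder is 0:
139 ÷ 3 → quotient 46, remainder 1
3 ÷ 1 → quotient 3, remainder 0

[46; 3]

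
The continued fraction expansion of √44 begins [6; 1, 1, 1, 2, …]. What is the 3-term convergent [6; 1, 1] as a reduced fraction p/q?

Starting at the tail and folding back:
Start with 1.
1 + 1/(1/1) = 1 + 1/1 = 2/1
6 + 1/(2/1) = 6 + 1/2 = 13/2

13/2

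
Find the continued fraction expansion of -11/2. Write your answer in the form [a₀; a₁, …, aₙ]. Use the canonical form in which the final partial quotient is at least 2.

[-6; 2]

-11 ÷ 2 → quotient -6, remainder 1
2 ÷ 1 → quotient 2, remainder 0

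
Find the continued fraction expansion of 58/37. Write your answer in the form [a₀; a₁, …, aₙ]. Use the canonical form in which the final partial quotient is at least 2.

⌊58/37⌋ = 1, remainder 21
⌊37/21⌋ = 1, remainder 16
⌊21/16⌋ = 1, remainder 5
⌊16/5⌋ = 3, remainder 1
⌊5/1⌋ = 5, remainder 0

[1; 1, 1, 3, 5]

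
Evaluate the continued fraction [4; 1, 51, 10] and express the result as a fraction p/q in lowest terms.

2595/521

Compute successive convergents:
a_0 = 4: 4/1
a_1 = 1: 5/1
a_2 = 51: 259/52
a_3 = 10: 2595/521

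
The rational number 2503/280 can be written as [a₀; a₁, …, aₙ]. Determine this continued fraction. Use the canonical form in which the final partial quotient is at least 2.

[8; 1, 15, 2, 8]

2503 ÷ 280 → quotient 8, remainder 263
280 ÷ 263 → quotient 1, remainder 17
263 ÷ 17 → quotient 15, remainder 8
17 ÷ 8 → quotient 2, remainder 1
8 ÷ 1 → quotient 8, remainder 0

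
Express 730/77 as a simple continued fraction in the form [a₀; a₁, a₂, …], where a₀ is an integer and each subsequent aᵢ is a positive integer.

[9; 2, 12, 3]

Apply division with remainder until the remainder is 0:
730 = 9·77 + 37, so a_0 = 9
77 = 2·37 + 3, so a_1 = 2
37 = 12·3 + 1, so a_2 = 12
3 = 3·1 + 0, so a_3 = 3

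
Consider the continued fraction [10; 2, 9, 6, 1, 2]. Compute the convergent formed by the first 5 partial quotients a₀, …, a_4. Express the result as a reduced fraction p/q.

1414/135

Starting at the tail and folding back:
Start with 1.
6 + 1/(1/1) = 6 + 1/1 = 7/1
9 + 1/(7/1) = 9 + 1/7 = 64/7
2 + 1/(64/7) = 2 + 7/64 = 135/64
10 + 1/(135/64) = 10 + 64/135 = 1414/135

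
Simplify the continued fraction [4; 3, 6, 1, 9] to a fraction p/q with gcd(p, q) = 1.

Start with 9.
1 + 1/(9/1) = 1 + 1/9 = 10/9
6 + 1/(10/9) = 6 + 9/10 = 69/10
3 + 1/(69/10) = 3 + 10/69 = 217/69
4 + 1/(217/69) = 4 + 69/217 = 937/217

937/217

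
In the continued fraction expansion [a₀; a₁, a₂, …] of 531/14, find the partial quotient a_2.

531 ÷ 14 → quotient 37, remainder 13
14 ÷ 13 → quotient 1, remainder 1
13 ÷ 1 → quotient 13, remainder 0

13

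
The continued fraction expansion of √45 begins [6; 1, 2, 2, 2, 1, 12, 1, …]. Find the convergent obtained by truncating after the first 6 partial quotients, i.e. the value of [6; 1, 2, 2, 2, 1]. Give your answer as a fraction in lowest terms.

161/24

Start with 1.
2 + 1/(1/1) = 2 + 1/1 = 3/1
2 + 1/(3/1) = 2 + 1/3 = 7/3
2 + 1/(7/3) = 2 + 3/7 = 17/7
1 + 1/(17/7) = 1 + 7/17 = 24/17
6 + 1/(24/17) = 6 + 17/24 = 161/24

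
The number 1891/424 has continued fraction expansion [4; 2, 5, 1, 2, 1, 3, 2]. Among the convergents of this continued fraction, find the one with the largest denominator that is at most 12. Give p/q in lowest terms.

a_0 = 4: 4/1  (≤ bound)
a_1 = 2: 9/2  (≤ bound)
a_2 = 5: 49/11  (≤ bound)
a_3 = 1: 58/13  (> 12, stop)

49/11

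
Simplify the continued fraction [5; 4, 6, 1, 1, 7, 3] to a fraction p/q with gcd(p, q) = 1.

6682/1275

Build up convergents one term at a time:
a_0 = 5: 5/1
a_1 = 4: 21/4
a_2 = 6: 131/25
a_3 = 1: 152/29
a_4 = 1: 283/54
a_5 = 7: 2133/407
a_6 = 3: 6682/1275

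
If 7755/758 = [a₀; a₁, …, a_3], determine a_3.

58

⌊7755/758⌋ = 10, remainder 175
⌊758/175⌋ = 4, remainder 58
⌊175/58⌋ = 3, remainder 1
⌊58/1⌋ = 58, remainder 0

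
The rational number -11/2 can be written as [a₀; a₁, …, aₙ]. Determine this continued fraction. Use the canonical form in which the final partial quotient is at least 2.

[-6; 2]

-11 ÷ 2 → quotient -6, remainder 1
2 ÷ 1 → quotient 2, remainder 0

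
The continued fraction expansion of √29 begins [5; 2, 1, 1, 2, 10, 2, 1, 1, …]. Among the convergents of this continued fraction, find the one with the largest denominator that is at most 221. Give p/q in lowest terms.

a_0 = 5: 5/1  (≤ bound)
a_1 = 2: 11/2  (≤ bound)
a_2 = 1: 16/3  (≤ bound)
a_3 = 1: 27/5  (≤ bound)
a_4 = 2: 70/13  (≤ bound)
a_5 = 10: 727/135  (≤ bound)
a_6 = 2: 1524/283  (> 221, stop)

727/135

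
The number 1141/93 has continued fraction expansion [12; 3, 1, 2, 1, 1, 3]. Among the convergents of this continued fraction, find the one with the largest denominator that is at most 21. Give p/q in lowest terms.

184/15

a_0 = 12: 12/1  (≤ bound)
a_1 = 3: 37/3  (≤ bound)
a_2 = 1: 49/4  (≤ bound)
a_3 = 2: 135/11  (≤ bound)
a_4 = 1: 184/15  (≤ bound)
a_5 = 1: 319/26  (> 21, stop)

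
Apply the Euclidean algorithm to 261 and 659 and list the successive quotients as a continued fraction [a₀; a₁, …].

⌊261/659⌋ = 0, remainder 261
⌊659/261⌋ = 2, remainder 137
⌊261/137⌋ = 1, remainder 124
⌊137/124⌋ = 1, remainder 13
⌊124/13⌋ = 9, remainder 7
⌊13/7⌋ = 1, remainder 6
⌊7/6⌋ = 1, remainder 1
⌊6/1⌋ = 6, remainder 0

[0; 2, 1, 1, 9, 1, 1, 6]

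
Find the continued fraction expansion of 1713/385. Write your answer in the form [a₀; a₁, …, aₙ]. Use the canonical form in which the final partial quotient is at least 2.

Repeatedly divide and take the remainder:
⌊1713/385⌋ = 4, remainder 173
⌊385/173⌋ = 2, remainder 39
⌊173/39⌋ = 4, remainder 17
⌊39/17⌋ = 2, remainder 5
⌊17/5⌋ = 3, remainder 2
⌊5/2⌋ = 2, remainder 1
⌊2/1⌋ = 2, remainder 0

[4; 2, 4, 2, 3, 2, 2]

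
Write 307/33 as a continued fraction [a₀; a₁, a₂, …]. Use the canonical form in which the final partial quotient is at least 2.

[9; 3, 3, 3]

⌊307/33⌋ = 9, remainder 10
⌊33/10⌋ = 3, remainder 3
⌊10/3⌋ = 3, remainder 1
⌊3/1⌋ = 3, remainder 0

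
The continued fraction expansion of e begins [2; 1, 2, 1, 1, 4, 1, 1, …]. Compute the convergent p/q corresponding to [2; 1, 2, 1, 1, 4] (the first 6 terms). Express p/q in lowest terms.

Collapse the nested fraction from the inside out:
Start with 4.
1 + 1/(4/1) = 1 + 1/4 = 5/4
1 + 1/(5/4) = 1 + 4/5 = 9/5
2 + 1/(9/5) = 2 + 5/9 = 23/9
1 + 1/(23/9) = 1 + 9/23 = 32/23
2 + 1/(32/23) = 2 + 23/32 = 87/32

87/32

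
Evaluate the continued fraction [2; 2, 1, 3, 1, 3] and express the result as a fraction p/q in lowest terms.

125/53

Use the convergent recurrence hₖ = aₖ·hₖ₋₁ + hₖ₋₂ (and likewise for the denominators kₖ):
a_0 = 2: 2/1
a_1 = 2: 5/2
a_2 = 1: 7/3
a_3 = 3: 26/11
a_4 = 1: 33/14
a_5 = 3: 125/53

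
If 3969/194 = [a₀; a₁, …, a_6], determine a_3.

Repeatedly divide and take the remainder:
⌊3969/194⌋ = 20, remainder 89
⌊194/89⌋ = 2, remainder 16
⌊89/16⌋ = 5, remainder 9
⌊16/9⌋ = 1, remainder 7

1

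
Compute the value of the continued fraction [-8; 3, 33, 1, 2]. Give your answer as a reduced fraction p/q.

a_0 = -8: -8/1
a_1 = 3: -23/3
a_2 = 33: -767/100
a_3 = 1: -790/103
a_4 = 2: -2347/306

-2347/306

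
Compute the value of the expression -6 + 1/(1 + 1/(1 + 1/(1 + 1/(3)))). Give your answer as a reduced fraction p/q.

Work from the innermost term outward:
Start with 3.
1 + 1/(3/1) = 1 + 1/3 = 4/3
1 + 1/(4/3) = 1 + 3/4 = 7/4
1 + 1/(7/4) = 1 + 4/7 = 11/7
-6 + 1/(11/7) = -6 + 7/11 = -59/11

-59/11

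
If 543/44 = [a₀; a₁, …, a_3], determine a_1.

Repeatedly divide and take the remainder:
⌊543/44⌋ = 12, remainder 15
⌊44/15⌋ = 2, remainder 14

2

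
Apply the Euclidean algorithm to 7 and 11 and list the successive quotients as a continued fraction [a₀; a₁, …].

[0; 1, 1, 1, 3]

Repeatedly divide and take the remainder:
⌊7/11⌋ = 0, remainder 7
⌊11/7⌋ = 1, remainder 4
⌊7/4⌋ = 1, remainder 3
⌊4/3⌋ = 1, remainder 1
⌊3/1⌋ = 3, remainder 0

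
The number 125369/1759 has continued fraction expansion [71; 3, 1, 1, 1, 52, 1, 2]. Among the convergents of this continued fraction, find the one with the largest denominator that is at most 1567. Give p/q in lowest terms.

42051/590

List convergents until the denominator exceeds the bound:
a_0 = 71: 71/1  (≤ bound)
a_1 = 3: 214/3  (≤ bound)
a_2 = 1: 285/4  (≤ bound)
a_3 = 1: 499/7  (≤ bound)
a_4 = 1: 784/11  (≤ bound)
a_5 = 52: 41267/579  (≤ bound)
a_6 = 1: 42051/590  (≤ bound)
a_7 = 2: 125369/1759  (> 1567, stop)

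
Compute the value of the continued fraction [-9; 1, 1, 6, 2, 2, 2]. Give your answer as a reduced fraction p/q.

Build up convergents one term at a time:
a_0 = -9: -9/1
a_1 = 1: -8/1
a_2 = 1: -17/2
a_3 = 6: -110/13
a_4 = 2: -237/28
a_5 = 2: -584/69
a_6 = 2: -1405/166

-1405/166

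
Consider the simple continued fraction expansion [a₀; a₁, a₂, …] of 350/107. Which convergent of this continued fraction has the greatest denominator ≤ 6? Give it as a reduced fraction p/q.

13/4

a_0 = 3: 3/1  (≤ bound)
a_1 = 3: 10/3  (≤ bound)
a_2 = 1: 13/4  (≤ bound)
a_3 = 2: 36/11  (> 6, stop)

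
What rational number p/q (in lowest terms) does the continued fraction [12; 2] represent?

25/2

a_0 = 12: 12/1
a_1 = 2: 25/2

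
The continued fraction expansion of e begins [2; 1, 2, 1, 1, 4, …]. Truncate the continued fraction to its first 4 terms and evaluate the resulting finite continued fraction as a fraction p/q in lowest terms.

11/4

Build up convergents one term at a time:
a_0 = 2: 2/1
a_1 = 1: 3/1
a_2 = 2: 8/3
a_3 = 1: 11/4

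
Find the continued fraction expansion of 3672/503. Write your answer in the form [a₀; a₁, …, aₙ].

Apply division with remainder until the remainder is 0:
3672 ÷ 503 → quotient 7, remainder 151
503 ÷ 151 → quotient 3, remainder 50
151 ÷ 50 → quotient 3, remainder 1
50 ÷ 1 → quotient 50, remainder 0

[7; 3, 3, 50]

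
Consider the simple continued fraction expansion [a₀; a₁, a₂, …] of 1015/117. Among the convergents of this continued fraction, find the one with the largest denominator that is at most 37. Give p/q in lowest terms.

321/37

a_0 = 8: 8/1  (≤ bound)
a_1 = 1: 9/1  (≤ bound)
a_2 = 2: 26/3  (≤ bound)
a_3 = 12: 321/37  (≤ bound)
a_4 = 1: 347/40  (> 37, stop)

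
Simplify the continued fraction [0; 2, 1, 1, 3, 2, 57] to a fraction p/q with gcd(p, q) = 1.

919/2355

Collapse the nested fraction from the inside out:
Start with 57.
2 + 1/(57/1) = 2 + 1/57 = 115/57
3 + 1/(115/57) = 3 + 57/115 = 402/115
1 + 1/(402/115) = 1 + 115/402 = 517/402
1 + 1/(517/402) = 1 + 402/517 = 919/517
2 + 1/(919/517) = 2 + 517/919 = 2355/919
0 + 1/(2355/919) = 0 + 919/2355 = 919/2355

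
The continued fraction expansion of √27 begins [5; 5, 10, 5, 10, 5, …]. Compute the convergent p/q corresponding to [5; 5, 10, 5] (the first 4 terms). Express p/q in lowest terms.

a_0 = 5: 5/1
a_1 = 5: 26/5
a_2 = 10: 265/51
a_3 = 5: 1351/260

1351/260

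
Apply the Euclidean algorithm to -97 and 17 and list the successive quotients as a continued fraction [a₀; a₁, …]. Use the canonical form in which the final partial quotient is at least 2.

-97 ÷ 17 → quotient -6, remainder 5
17 ÷ 5 → quotient 3, remainder 2
5 ÷ 2 → quotient 2, remainder 1
2 ÷ 1 → quotient 2, remainder 0

[-6; 3, 2, 2]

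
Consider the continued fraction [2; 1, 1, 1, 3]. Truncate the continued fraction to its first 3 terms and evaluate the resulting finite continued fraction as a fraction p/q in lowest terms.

a_0 = 2: 2/1
a_1 = 1: 3/1
a_2 = 1: 5/2

5/2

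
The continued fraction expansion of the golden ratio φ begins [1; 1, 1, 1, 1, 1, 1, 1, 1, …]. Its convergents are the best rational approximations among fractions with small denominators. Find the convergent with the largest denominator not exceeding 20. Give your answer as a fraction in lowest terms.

21/13

List convergents until the denominator exceeds the bound:
a_0 = 1: 1/1  (≤ bound)
a_1 = 1: 2/1  (≤ bound)
a_2 = 1: 3/2  (≤ bound)
a_3 = 1: 5/3  (≤ bound)
a_4 = 1: 8/5  (≤ bound)
a_5 = 1: 13/8  (≤ bound)
a_6 = 1: 21/13  (≤ bound)
a_7 = 1: 34/21  (> 20, stop)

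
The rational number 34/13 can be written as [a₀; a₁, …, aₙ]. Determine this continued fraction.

[2; 1, 1, 1, 1, 2]

34 = 2·13 + 8, so a_0 = 2
13 = 1·8 + 5, so a_1 = 1
8 = 1·5 + 3, so a_2 = 1
5 = 1·3 + 2, so a_3 = 1
3 = 1·2 + 1, so a_4 = 1
2 = 2·1 + 0, so a_5 = 2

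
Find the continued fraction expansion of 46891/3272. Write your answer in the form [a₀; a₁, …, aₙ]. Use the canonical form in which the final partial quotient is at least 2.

Apply division with remainder until the remainder is 0:
⌊46891/3272⌋ = 14, remainder 1083
⌊3272/1083⌋ = 3, remainder 23
⌊1083/23⌋ = 47, remainder 2
⌊23/2⌋ = 11, remainder 1
⌊2/1⌋ = 2, remainder 0

[14; 3, 47, 11, 2]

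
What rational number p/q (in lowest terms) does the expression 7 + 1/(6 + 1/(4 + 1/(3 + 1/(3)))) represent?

1919/268

a_0 = 7: 7/1
a_1 = 6: 43/6
a_2 = 4: 179/25
a_3 = 3: 580/81
a_4 = 3: 1919/268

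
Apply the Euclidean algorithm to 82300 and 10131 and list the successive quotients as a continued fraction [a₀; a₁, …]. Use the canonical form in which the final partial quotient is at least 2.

[8; 8, 10, 1, 7, 1, 5, 2]

82300 = 8·10131 + 1252, so a_0 = 8
10131 = 8·1252 + 115, so a_1 = 8
1252 = 10·115 + 102, so a_2 = 10
115 = 1·102 + 13, so a_3 = 1
102 = 7·13 + 11, so a_4 = 7
13 = 1·11 + 2, so a_5 = 1
11 = 5·2 + 1, so a_6 = 5
2 = 2·1 + 0, so a_7 = 2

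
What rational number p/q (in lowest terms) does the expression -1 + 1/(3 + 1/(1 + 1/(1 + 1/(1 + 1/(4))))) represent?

Start with 4.
1 + 1/(4/1) = 1 + 1/4 = 5/4
1 + 1/(5/4) = 1 + 4/5 = 9/5
1 + 1/(9/5) = 1 + 5/9 = 14/9
3 + 1/(14/9) = 3 + 9/14 = 51/14
-1 + 1/(51/14) = -1 + 14/51 = -37/51

-37/51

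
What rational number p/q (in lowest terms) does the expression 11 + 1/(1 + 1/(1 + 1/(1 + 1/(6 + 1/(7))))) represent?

a_0 = 11: 11/1
a_1 = 1: 12/1
a_2 = 1: 23/2
a_3 = 1: 35/3
a_4 = 6: 233/20
a_5 = 7: 1666/143

1666/143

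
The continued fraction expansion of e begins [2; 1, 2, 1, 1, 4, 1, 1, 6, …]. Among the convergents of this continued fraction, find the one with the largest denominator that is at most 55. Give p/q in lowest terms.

106/39

a_0 = 2: 2/1  (≤ bound)
a_1 = 1: 3/1  (≤ bound)
a_2 = 2: 8/3  (≤ bound)
a_3 = 1: 11/4  (≤ bound)
a_4 = 1: 19/7  (≤ bound)
a_5 = 4: 87/32  (≤ bound)
a_6 = 1: 106/39  (≤ bound)
a_7 = 1: 193/71  (> 55, stop)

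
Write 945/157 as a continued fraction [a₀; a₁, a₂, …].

Run the Euclidean algorithm, recording each quotient:
⌊945/157⌋ = 6, remainder 3
⌊157/3⌋ = 52, remainder 1
⌊3/1⌋ = 3, remainder 0

[6; 52, 3]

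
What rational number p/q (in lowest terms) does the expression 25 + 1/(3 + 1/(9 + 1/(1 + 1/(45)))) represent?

36034/1423

a_0 = 25: 25/1
a_1 = 3: 76/3
a_2 = 9: 709/28
a_3 = 1: 785/31
a_4 = 45: 36034/1423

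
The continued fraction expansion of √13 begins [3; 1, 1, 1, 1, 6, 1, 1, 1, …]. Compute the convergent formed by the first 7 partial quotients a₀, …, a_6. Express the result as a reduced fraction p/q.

137/38

Start with 1.
6 + 1/(1/1) = 6 + 1/1 = 7/1
1 + 1/(7/1) = 1 + 1/7 = 8/7
1 + 1/(8/7) = 1 + 7/8 = 15/8
1 + 1/(15/8) = 1 + 8/15 = 23/15
1 + 1/(23/15) = 1 + 15/23 = 38/23
3 + 1/(38/23) = 3 + 23/38 = 137/38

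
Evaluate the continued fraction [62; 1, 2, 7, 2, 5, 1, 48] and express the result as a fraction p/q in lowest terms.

930749/14849

Collapse the nested fraction from the inside out:
Start with 48.
1 + 1/(48/1) = 1 + 1/48 = 49/48
5 + 1/(49/48) = 5 + 48/49 = 293/49
2 + 1/(293/49) = 2 + 49/293 = 635/293
7 + 1/(635/293) = 7 + 293/635 = 4738/635
2 + 1/(4738/635) = 2 + 635/4738 = 10111/4738
1 + 1/(10111/4738) = 1 + 4738/10111 = 14849/10111
62 + 1/(14849/10111) = 62 + 10111/14849 = 930749/14849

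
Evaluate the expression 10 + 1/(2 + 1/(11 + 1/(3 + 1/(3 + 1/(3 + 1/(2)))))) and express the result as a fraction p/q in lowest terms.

Start with 2.
3 + 1/(2/1) = 3 + 1/2 = 7/2
3 + 1/(7/2) = 3 + 2/7 = 23/7
3 + 1/(23/7) = 3 + 7/23 = 76/23
11 + 1/(76/23) = 11 + 23/76 = 859/76
2 + 1/(859/76) = 2 + 76/859 = 1794/859
10 + 1/(1794/859) = 10 + 859/1794 = 18799/1794

18799/1794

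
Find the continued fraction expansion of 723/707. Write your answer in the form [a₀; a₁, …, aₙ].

[1; 44, 5, 3]

Apply division with remainder until the remainder is 0:
723 ÷ 707 → quotient 1, remainder 16
707 ÷ 16 → quotient 44, remainder 3
16 ÷ 3 → quotient 5, remainder 1
3 ÷ 1 → quotient 3, remainder 0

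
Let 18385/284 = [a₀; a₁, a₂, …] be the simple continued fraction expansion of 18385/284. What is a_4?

3

Repeatedly divide and take the remainder:
⌊18385/284⌋ = 64, remainder 209
⌊284/209⌋ = 1, remainder 75
⌊209/75⌋ = 2, remainder 59
⌊75/59⌋ = 1, remainder 16
⌊59/16⌋ = 3, remainder 11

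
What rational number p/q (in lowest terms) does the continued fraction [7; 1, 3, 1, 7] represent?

Start with 7.
1 + 1/(7/1) = 1 + 1/7 = 8/7
3 + 1/(8/7) = 3 + 7/8 = 31/8
1 + 1/(31/8) = 1 + 8/31 = 39/31
7 + 1/(39/31) = 7 + 31/39 = 304/39

304/39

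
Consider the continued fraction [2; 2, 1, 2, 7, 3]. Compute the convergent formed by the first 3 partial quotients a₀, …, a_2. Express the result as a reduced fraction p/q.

7/3

Starting at the tail and folding back:
Start with 1.
2 + 1/(1/1) = 2 + 1/1 = 3/1
2 + 1/(3/1) = 2 + 1/3 = 7/3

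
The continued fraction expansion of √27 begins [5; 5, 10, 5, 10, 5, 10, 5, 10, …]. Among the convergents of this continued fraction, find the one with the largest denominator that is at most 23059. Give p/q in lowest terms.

70226/13515

List convergents until the denominator exceeds the bound:
a_0 = 5: 5/1  (≤ bound)
a_1 = 5: 26/5  (≤ bound)
a_2 = 10: 265/51  (≤ bound)
a_3 = 5: 1351/260  (≤ bound)
a_4 = 10: 13775/2651  (≤ bound)
a_5 = 5: 70226/13515  (≤ bound)
a_6 = 10: 716035/137801  (> 23059, stop)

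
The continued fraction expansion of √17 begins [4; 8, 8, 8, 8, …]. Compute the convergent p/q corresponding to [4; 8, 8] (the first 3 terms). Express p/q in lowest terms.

268/65

Start with 8.
8 + 1/(8/1) = 8 + 1/8 = 65/8
4 + 1/(65/8) = 4 + 8/65 = 268/65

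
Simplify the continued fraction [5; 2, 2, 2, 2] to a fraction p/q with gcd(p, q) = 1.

a_0 = 5: 5/1
a_1 = 2: 11/2
a_2 = 2: 27/5
a_3 = 2: 65/12
a_4 = 2: 157/29

157/29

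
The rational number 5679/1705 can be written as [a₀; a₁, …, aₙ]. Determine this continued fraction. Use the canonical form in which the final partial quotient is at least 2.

[3; 3, 43, 2, 1, 1, 2]

Apply division with remainder until the remainder is 0:
5679 ÷ 1705 → quotient 3, remainder 564
1705 ÷ 564 → quotient 3, remainder 13
564 ÷ 13 → quotient 43, remainder 5
13 ÷ 5 → quotient 2, remainder 3
5 ÷ 3 → quotient 1, remainder 2
3 ÷ 2 → quotient 1, remainder 1
2 ÷ 1 → quotient 2, remainder 0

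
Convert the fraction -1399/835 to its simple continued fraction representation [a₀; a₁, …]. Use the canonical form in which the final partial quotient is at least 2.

-1399 = -2·835 + 271, so a_0 = -2
835 = 3·271 + 22, so a_1 = 3
271 = 12·22 + 7, so a_2 = 12
22 = 3·7 + 1, so a_3 = 3
7 = 7·1 + 0, so a_4 = 7

[-2; 3, 12, 3, 7]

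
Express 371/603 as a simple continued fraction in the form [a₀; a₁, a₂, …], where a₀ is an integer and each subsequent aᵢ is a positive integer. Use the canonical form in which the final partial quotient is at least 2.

371 = 0·603 + 371, so a_0 = 0
603 = 1·371 + 232, so a_1 = 1
371 = 1·232 + 139, so a_2 = 1
232 = 1·139 + 93, so a_3 = 1
139 = 1·93 + 46, so a_4 = 1
93 = 2·46 + 1, so a_5 = 2
46 = 46·1 + 0, so a_6 = 46

[0; 1, 1, 1, 1, 2, 46]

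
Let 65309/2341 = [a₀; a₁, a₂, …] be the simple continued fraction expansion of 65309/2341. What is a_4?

3

65309 ÷ 2341 → quotient 27, remainder 2102
2341 ÷ 2102 → quotient 1, remainder 239
2102 ÷ 239 → quotient 8, remainder 190
239 ÷ 190 → quotient 1, remainder 49
190 ÷ 49 → quotient 3, remainder 43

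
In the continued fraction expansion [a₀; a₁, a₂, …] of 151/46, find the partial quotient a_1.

3

151 ÷ 46 → quotient 3, remainder 13
46 ÷ 13 → quotient 3, remainder 7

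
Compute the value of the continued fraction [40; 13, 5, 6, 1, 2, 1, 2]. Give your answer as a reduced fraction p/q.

201461/5027

Start with 2.
1 + 1/(2/1) = 1 + 1/2 = 3/2
2 + 1/(3/2) = 2 + 2/3 = 8/3
1 + 1/(8/3) = 1 + 3/8 = 11/8
6 + 1/(11/8) = 6 + 8/11 = 74/11
5 + 1/(74/11) = 5 + 11/74 = 381/74
13 + 1/(381/74) = 13 + 74/381 = 5027/381
40 + 1/(5027/381) = 40 + 381/5027 = 201461/5027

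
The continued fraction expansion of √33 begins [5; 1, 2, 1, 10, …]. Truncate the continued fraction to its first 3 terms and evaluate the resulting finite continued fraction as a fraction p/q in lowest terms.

Use the convergent recurrence hₖ = aₖ·hₖ₋₁ + hₖ₋₂ (and likewise for the denominators kₖ):
a_0 = 5: 5/1
a_1 = 1: 6/1
a_2 = 2: 17/3

17/3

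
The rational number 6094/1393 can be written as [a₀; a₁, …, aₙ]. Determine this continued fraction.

[4; 2, 1, 2, 57, 1, 2]

⌊6094/1393⌋ = 4, remainder 522
⌊1393/522⌋ = 2, remainder 349
⌊522/349⌋ = 1, remainder 173
⌊349/173⌋ = 2, remainder 3
⌊173/3⌋ = 57, remainder 2
⌊3/2⌋ = 1, remainder 1
⌊2/1⌋ = 2, remainder 0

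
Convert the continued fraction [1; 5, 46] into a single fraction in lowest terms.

277/231

Start with 46.
5 + 1/(46/1) = 5 + 1/46 = 231/46
1 + 1/(231/46) = 1 + 46/231 = 277/231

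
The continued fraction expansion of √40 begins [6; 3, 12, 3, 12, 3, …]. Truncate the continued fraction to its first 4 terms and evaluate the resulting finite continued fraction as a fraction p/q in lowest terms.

Collapse the nested fraction from the inside out:
Start with 3.
12 + 1/(3/1) = 12 + 1/3 = 37/3
3 + 1/(37/3) = 3 + 3/37 = 114/37
6 + 1/(114/37) = 6 + 37/114 = 721/114

721/114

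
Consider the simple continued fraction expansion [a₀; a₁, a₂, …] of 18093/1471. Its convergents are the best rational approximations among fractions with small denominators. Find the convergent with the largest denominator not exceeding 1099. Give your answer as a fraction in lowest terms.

List convergents until the denominator exceeds the bound:
a_0 = 12: 12/1  (≤ bound)
a_1 = 3: 37/3  (≤ bound)
a_2 = 2: 86/7  (≤ bound)
a_3 = 1: 123/10  (≤ bound)
a_4 = 48: 5990/487  (≤ bound)
a_5 = 3: 18093/1471  (> 1099, stop)

5990/487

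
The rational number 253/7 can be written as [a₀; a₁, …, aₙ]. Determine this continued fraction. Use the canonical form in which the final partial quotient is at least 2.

Run the Euclidean algorithm, recording each quotient:
⌊253/7⌋ = 36, remainder 1
⌊7/1⌋ = 7, remainder 0

[36; 7]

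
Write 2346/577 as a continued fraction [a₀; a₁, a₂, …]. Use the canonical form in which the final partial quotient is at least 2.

Repeatedly divide and take the remainder:
⌊2346/577⌋ = 4, remainder 38
⌊577/38⌋ = 15, remainder 7
⌊38/7⌋ = 5, remainder 3
⌊7/3⌋ = 2, remainder 1
⌊3/1⌋ = 3, remainder 0

[4; 15, 5, 2, 3]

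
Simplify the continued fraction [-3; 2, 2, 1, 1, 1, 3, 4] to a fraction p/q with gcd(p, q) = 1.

Start with 4.
3 + 1/(4/1) = 3 + 1/4 = 13/4
1 + 1/(13/4) = 1 + 4/13 = 17/13
1 + 1/(17/13) = 1 + 13/17 = 30/17
1 + 1/(30/17) = 1 + 17/30 = 47/30
2 + 1/(47/30) = 2 + 30/47 = 124/47
2 + 1/(124/47) = 2 + 47/124 = 295/124
-3 + 1/(295/124) = -3 + 124/295 = -761/295

-761/295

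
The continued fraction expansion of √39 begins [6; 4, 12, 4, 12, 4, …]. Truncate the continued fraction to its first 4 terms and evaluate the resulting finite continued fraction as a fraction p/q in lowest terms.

1249/200

Starting at the tail and folding back:
Start with 4.
12 + 1/(4/1) = 12 + 1/4 = 49/4
4 + 1/(49/4) = 4 + 4/49 = 200/49
6 + 1/(200/49) = 6 + 49/200 = 1249/200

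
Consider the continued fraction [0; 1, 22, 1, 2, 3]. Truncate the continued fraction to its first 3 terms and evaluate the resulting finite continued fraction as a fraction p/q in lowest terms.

Start with 22.
1 + 1/(22/1) = 1 + 1/22 = 23/22
0 + 1/(23/22) = 0 + 22/23 = 22/23

22/23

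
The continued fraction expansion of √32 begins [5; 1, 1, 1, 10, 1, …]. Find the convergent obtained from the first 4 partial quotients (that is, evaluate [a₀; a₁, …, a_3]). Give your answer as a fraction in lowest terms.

17/3

Start with 1.
1 + 1/(1/1) = 1 + 1/1 = 2/1
1 + 1/(2/1) = 1 + 1/2 = 3/2
5 + 1/(3/2) = 5 + 2/3 = 17/3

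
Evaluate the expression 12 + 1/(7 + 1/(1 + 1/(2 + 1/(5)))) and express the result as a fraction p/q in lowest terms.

1492/123

Collapse the nested fraction from the inside out:
Start with 5.
2 + 1/(5/1) = 2 + 1/5 = 11/5
1 + 1/(11/5) = 1 + 5/11 = 16/11
7 + 1/(16/11) = 7 + 11/16 = 123/16
12 + 1/(123/16) = 12 + 16/123 = 1492/123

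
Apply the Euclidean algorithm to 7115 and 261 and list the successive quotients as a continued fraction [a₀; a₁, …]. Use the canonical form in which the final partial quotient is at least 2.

[27; 3, 1, 5, 5, 2]

7115 ÷ 261 → quotient 27, remainder 68
261 ÷ 68 → quotient 3, remainder 57
68 ÷ 57 → quotient 1, remainder 11
57 ÷ 11 → quotient 5, remainder 2
11 ÷ 2 → quotient 5, remainder 1
2 ÷ 1 → quotient 2, remainder 0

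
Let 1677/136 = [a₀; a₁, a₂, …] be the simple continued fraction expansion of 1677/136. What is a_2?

1677 ÷ 136 → quotient 12, remainder 45
136 ÷ 45 → quotient 3, remainder 1
45 ÷ 1 → quotient 45, remainder 0

45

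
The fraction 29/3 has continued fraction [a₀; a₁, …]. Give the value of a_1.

⌊29/3⌋ = 9, remainder 2
⌊3/2⌋ = 1, remainder 1

1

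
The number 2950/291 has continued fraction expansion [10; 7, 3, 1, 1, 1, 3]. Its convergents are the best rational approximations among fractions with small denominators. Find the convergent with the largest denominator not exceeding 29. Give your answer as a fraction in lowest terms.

294/29

a_0 = 10: 10/1  (≤ bound)
a_1 = 7: 71/7  (≤ bound)
a_2 = 3: 223/22  (≤ bound)
a_3 = 1: 294/29  (≤ bound)
a_4 = 1: 517/51  (> 29, stop)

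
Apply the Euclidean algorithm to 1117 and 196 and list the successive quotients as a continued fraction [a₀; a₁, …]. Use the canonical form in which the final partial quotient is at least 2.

[5; 1, 2, 3, 9, 2]

Apply division with remainder until the remainder is 0:
1117 ÷ 196 → quotient 5, remainder 137
196 ÷ 137 → quotient 1, remainder 59
137 ÷ 59 → quotient 2, remainder 19
59 ÷ 19 → quotient 3, remainder 2
19 ÷ 2 → quotient 9, remainder 1
2 ÷ 1 → quotient 2, remainder 0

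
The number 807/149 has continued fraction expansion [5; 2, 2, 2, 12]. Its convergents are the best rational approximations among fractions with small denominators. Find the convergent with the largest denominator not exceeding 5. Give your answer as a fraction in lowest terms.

List convergents until the denominator exceeds the bound:
a_0 = 5: 5/1  (≤ bound)
a_1 = 2: 11/2  (≤ bound)
a_2 = 2: 27/5  (≤ bound)
a_3 = 2: 65/12  (> 5, stop)

27/5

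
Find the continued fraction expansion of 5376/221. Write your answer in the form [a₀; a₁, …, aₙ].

5376 = 24·221 + 72, so a_0 = 24
221 = 3·72 + 5, so a_1 = 3
72 = 14·5 + 2, so a_2 = 14
5 = 2·2 + 1, so a_3 = 2
2 = 2·1 + 0, so a_4 = 2

[24; 3, 14, 2, 2]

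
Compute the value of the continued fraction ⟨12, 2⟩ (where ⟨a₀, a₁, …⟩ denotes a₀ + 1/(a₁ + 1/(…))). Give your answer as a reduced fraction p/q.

25/2

Start with 2.
12 + 1/(2/1) = 12 + 1/2 = 25/2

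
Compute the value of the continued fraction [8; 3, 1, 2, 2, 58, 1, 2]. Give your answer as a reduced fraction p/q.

Compute successive convergents:
a_0 = 8: 8/1
a_1 = 3: 25/3
a_2 = 1: 33/4
a_3 = 2: 91/11
a_4 = 2: 215/26
a_5 = 58: 12561/1519
a_6 = 1: 12776/1545
a_7 = 2: 38113/4609

38113/4609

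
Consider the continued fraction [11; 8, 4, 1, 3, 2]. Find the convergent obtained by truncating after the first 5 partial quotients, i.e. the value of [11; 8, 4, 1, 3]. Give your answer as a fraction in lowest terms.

1735/156

Use the convergent recurrence hₖ = aₖ·hₖ₋₁ + hₖ₋₂ (and likewise for the denominators kₖ):
a_0 = 11: 11/1
a_1 = 8: 89/8
a_2 = 4: 367/33
a_3 = 1: 456/41
a_4 = 3: 1735/156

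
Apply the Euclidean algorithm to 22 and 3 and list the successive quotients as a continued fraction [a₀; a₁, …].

[7; 3]

22 ÷ 3 → quotient 7, remainder 1
3 ÷ 1 → quotient 3, remainder 0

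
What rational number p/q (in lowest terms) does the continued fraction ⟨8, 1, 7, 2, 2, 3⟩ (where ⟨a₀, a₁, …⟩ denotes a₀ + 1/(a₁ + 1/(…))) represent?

1270/143

Use the convergent recurrence hₖ = aₖ·hₖ₋₁ + hₖ₋₂ (and likewise for the denominators kₖ):
a_0 = 8: 8/1
a_1 = 1: 9/1
a_2 = 7: 71/8
a_3 = 2: 151/17
a_4 = 2: 373/42
a_5 = 3: 1270/143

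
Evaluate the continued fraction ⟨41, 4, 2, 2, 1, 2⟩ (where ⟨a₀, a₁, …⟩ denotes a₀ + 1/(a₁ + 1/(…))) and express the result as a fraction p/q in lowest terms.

Start with 2.
1 + 1/(2/1) = 1 + 1/2 = 3/2
2 + 1/(3/2) = 2 + 2/3 = 8/3
2 + 1/(8/3) = 2 + 3/8 = 19/8
4 + 1/(19/8) = 4 + 8/19 = 84/19
41 + 1/(84/19) = 41 + 19/84 = 3463/84

3463/84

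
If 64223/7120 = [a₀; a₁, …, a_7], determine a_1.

Run the Euclidean algorithm, recording each quotient:
64223 = 9·7120 + 143, so a_0 = 9
7120 = 49·143 + 113, so a_1 = 49

49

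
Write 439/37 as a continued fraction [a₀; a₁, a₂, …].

[11; 1, 6, 2, 2]

Repeatedly divide and take the remainder:
⌊439/37⌋ = 11, remainder 32
⌊37/32⌋ = 1, remainder 5
⌊32/5⌋ = 6, remainder 2
⌊5/2⌋ = 2, remainder 1
⌊2/1⌋ = 2, remainder 0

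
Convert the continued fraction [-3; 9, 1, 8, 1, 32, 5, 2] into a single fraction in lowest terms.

-104436/36025

Start with 2.
5 + 1/(2/1) = 5 + 1/2 = 11/2
32 + 1/(11/2) = 32 + 2/11 = 354/11
1 + 1/(354/11) = 1 + 11/354 = 365/354
8 + 1/(365/354) = 8 + 354/365 = 3274/365
1 + 1/(3274/365) = 1 + 365/3274 = 3639/3274
9 + 1/(3639/3274) = 9 + 3274/3639 = 36025/3639
-3 + 1/(36025/3639) = -3 + 3639/36025 = -104436/36025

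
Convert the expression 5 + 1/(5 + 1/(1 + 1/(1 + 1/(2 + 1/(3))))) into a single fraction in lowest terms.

492/95

a_0 = 5: 5/1
a_1 = 5: 26/5
a_2 = 1: 31/6
a_3 = 1: 57/11
a_4 = 2: 145/28
a_5 = 3: 492/95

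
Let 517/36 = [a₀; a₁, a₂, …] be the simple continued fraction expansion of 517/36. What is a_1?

2

517 = 14·36 + 13, so a_0 = 14
36 = 2·13 + 10, so a_1 = 2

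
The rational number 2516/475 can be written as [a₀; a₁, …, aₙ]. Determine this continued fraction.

[5; 3, 2, 1, 2, 2, 7]

2516 = 5·475 + 141, so a_0 = 5
475 = 3·141 + 52, so a_1 = 3
141 = 2·52 + 37, so a_2 = 2
52 = 1·37 + 15, so a_3 = 1
37 = 2·15 + 7, so a_4 = 2
15 = 2·7 + 1, so a_5 = 2
7 = 7·1 + 0, so a_6 = 7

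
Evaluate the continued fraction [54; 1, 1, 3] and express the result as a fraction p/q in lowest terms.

Build up convergents one term at a time:
a_0 = 54: 54/1
a_1 = 1: 55/1
a_2 = 1: 109/2
a_3 = 3: 382/7

382/7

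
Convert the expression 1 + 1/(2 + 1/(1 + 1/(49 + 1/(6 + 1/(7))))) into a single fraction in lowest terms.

8585/6428

Start with 7.
6 + 1/(7/1) = 6 + 1/7 = 43/7
49 + 1/(43/7) = 49 + 7/43 = 2114/43
1 + 1/(2114/43) = 1 + 43/2114 = 2157/2114
2 + 1/(2157/2114) = 2 + 2114/2157 = 6428/2157
1 + 1/(6428/2157) = 1 + 2157/6428 = 8585/6428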